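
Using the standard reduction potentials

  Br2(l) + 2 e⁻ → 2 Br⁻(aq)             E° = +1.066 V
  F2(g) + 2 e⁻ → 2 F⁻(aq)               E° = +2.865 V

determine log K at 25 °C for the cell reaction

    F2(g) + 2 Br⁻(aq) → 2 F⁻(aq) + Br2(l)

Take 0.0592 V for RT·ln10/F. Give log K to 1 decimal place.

The F₂/F⁻ couple is reduced (cathode); E°cell = +2.865 − (+1.066) = +1.799 V with n = 2.
At equilibrium E = 0, so log K = nE°cell / 0.0592 = (2)(+1.799) / 0.0592 = 60.8.

log K = 60.8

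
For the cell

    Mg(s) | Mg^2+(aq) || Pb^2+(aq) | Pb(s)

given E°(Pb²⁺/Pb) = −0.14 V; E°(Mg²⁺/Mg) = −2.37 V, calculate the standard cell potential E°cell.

+2.23 V

By convention the left-hand electrode in cell notation is the anode (oxidation) and the right-hand electrode is the cathode (reduction).
E°cell = E°(right) − E°(left) = −0.14 − (−2.37) = +2.23 V.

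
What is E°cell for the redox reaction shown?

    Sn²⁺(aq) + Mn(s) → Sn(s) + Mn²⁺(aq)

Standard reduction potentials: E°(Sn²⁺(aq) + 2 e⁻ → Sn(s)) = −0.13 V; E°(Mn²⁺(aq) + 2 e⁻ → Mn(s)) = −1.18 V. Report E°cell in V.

In the reaction as written, Sn²⁺(aq) is reduced (cathode) and Mn²⁺(aq) is produced by oxidation at the anode.
E°cell = E°(cathode) − E°(anode) = −0.13 − (−1.18) = +1.05 V.

+1.05 V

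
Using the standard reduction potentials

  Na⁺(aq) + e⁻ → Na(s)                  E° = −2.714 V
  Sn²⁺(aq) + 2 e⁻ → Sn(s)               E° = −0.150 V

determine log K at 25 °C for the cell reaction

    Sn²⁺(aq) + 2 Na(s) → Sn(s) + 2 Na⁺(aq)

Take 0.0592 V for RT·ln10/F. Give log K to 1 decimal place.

log K = 86.6

The Sn²⁺/Sn couple is reduced (cathode); E°cell = −0.150 − (−2.714) = +2.564 V with n = 2.
At equilibrium E = 0, so log K = nE°cell / 0.0592 = (2)(+2.564) / 0.0592 = 86.6.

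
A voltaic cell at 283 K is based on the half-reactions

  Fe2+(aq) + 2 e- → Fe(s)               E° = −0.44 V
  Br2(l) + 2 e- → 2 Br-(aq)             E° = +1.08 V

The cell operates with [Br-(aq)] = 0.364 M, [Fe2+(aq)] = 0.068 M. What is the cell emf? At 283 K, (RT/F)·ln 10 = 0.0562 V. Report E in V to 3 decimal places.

The Br₂/Br⁻ couple has the more positive E°, so it is the cathode; Fe²⁺/Fe is the anode.
E°cell = +1.08 − (−0.44) = +1.52 V, with n = 2 electrons transferred.
Balancing gives Br2(l) + Fe(s) → 2 Br-(aq) + Fe2+(aq); hence Q = [Br-(aq)]^2·[Fe2+(aq)] = 0.00901 (log Q = −2.045).
Applying E = E° − (RT ln10/nF)·log Q gives +1.52 − (0.0562/2)(−2.045) = +1.577 V.

+1.577 V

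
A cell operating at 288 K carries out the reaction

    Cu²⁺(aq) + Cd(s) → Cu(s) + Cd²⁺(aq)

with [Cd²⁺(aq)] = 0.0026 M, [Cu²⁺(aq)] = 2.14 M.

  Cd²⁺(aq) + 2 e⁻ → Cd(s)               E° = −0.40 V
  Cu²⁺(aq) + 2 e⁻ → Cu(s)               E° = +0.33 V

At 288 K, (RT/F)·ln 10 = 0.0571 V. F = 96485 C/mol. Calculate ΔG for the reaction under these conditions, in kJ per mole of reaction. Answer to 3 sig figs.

E°cell = +0.33 − (−0.40) = +0.73 V; the balanced reaction transfers n = 2 electrons.
Q = [Cd²⁺(aq)] / [Cu²⁺(aq)] = 0.00121, so log Q = −2.915 and E = +0.73 − (0.0571/2)(−2.915) = +0.8132 V.
Finally ΔG = −nFE = −(2)(96485 C/mol)(+0.8132 V) = −157 kJ/mol.

−157 kJ/mol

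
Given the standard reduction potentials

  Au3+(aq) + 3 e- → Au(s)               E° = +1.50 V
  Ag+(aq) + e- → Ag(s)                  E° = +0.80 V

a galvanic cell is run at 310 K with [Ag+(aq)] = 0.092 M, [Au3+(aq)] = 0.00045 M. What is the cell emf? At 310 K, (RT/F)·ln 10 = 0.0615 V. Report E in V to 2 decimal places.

+0.70 V

Au³⁺/Au is reduced (cathode, E° = +1.50 V) and Ag⁺/Ag is oxidized (anode).
E°cell = E°cat − E°an = +1.50 − (+0.80) = +0.70 V; n = 3.
The balanced reaction is Au3+(aq) + 3 Ag(s) → Au(s) + 3 Ag+(aq), so Q = [Ag+(aq)]^3 / [Au3+(aq)] = 1.73 and log Q = 0.238.
Applying E = E° − (RT ln10/nF)·log Q gives +0.70 − (0.0615/3)(0.238) = +0.70 V.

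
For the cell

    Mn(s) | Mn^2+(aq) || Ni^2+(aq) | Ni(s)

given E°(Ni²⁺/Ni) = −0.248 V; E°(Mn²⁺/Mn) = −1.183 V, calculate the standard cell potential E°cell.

By convention the left-hand electrode in cell notation is the anode (oxidation) and the right-hand electrode is the cathode (reduction).
E°cell = E°(right) − E°(left) = −0.248 − (−1.183) = +0.935 V.

+0.935 V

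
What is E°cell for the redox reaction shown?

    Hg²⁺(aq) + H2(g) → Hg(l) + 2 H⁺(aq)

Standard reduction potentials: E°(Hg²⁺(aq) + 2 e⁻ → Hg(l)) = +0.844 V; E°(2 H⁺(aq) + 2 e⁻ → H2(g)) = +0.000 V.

+0.844 V

Hg²⁺(aq) gains electrons, so the Hg²⁺/Hg couple is the cathode; the 2H⁺/H₂ couple is the anode.
E°cell = E°(cathode) − E°(anode) = +0.844 − (+0.000) = +0.844 V.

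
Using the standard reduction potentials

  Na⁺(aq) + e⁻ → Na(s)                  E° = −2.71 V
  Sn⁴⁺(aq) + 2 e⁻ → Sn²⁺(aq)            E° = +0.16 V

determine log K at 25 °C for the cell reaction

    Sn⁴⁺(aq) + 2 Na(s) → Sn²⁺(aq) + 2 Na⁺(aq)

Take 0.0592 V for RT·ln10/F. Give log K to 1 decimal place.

log K = 97.0

The Sn⁴⁺/Sn²⁺ couple is reduced (cathode); E°cell = +0.16 − (−2.71) = +2.87 V with n = 2.
At equilibrium E = 0, so log K = nE°cell / 0.0592 = (2)(+2.87) / 0.0592 = 97.0.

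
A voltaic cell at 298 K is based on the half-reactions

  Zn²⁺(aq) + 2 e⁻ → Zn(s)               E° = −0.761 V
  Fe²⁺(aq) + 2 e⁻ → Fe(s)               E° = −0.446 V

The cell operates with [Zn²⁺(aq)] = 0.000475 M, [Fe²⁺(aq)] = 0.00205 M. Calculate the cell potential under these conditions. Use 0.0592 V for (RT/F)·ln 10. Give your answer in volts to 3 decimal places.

+0.334 V

The Fe²⁺/Fe couple has the more positive E°, so it is the cathode; Zn²⁺/Zn is the anode.
E°cell = −0.446 − (−0.761) = +0.315 V, with n = 2 electrons transferred.
For the overall reaction Fe²⁺(aq) + Zn(s) → Fe(s) + Zn²⁺(aq), Q = [Zn²⁺(aq)] / [Fe²⁺(aq)] = 0.232, giving log Q = −0.635.
E = E° − (0.0592/n)·log Q = +0.315 − (0.0592/2)(−0.635) = +0.334 V.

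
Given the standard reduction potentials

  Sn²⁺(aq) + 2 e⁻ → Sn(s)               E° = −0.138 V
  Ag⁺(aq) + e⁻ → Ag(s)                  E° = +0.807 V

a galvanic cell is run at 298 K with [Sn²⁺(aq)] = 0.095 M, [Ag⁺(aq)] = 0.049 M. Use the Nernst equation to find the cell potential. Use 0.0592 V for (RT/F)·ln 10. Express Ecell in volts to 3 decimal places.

The Ag⁺/Ag couple has the more positive E°, so it is the cathode; Sn²⁺/Sn is the anode.
E°cell = E°cat − E°an = +0.807 − (−0.138) = +0.945 V; n = 2.
Balancing gives 2 Ag⁺(aq) + Sn(s) → 2 Ag(s) + Sn²⁺(aq); hence Q = [Sn²⁺(aq)] / [Ag⁺(aq)]^2 = 39.6 (log Q = 1.597).
E = E° − (0.0592/n)·log Q = +0.945 − (0.0592/2)(1.597) = +0.898 V.

+0.898 V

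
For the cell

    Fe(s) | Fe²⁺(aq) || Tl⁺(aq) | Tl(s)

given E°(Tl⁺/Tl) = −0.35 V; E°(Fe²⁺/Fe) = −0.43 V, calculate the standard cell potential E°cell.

By convention the left-hand electrode in cell notation is the anode (oxidation) and the right-hand electrode is the cathode (reduction).
E°cell = E°(right) − E°(left) = −0.35 − (−0.43) = +0.08 V.

+0.08 V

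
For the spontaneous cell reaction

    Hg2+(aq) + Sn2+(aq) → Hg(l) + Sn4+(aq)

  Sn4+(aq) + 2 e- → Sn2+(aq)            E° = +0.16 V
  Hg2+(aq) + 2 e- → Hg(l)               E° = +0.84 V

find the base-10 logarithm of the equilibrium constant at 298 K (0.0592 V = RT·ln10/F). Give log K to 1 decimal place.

The Hg²⁺/Hg couple is reduced (cathode); E°cell = +0.84 − (+0.16) = +0.68 V with n = 2.
At equilibrium E = 0, so log K = nE°cell / 0.0592 = (2)(+0.68) / 0.0592 = 23.0.

log K = 23.0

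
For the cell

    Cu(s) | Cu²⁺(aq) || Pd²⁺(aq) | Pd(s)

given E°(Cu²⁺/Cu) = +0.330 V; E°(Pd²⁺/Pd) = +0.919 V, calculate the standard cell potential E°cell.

By convention the left-hand electrode in cell notation is the anode (oxidation) and the right-hand electrode is the cathode (reduction).
E°cell = E°(right) − E°(left) = +0.919 − (+0.330) = +0.589 V.

+0.589 V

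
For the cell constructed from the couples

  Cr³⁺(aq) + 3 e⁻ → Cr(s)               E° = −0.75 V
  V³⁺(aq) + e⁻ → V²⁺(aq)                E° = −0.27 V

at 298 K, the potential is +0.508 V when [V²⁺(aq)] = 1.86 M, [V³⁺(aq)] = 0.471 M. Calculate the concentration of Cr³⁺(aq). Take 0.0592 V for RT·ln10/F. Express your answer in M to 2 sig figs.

0.00062 M

The V³⁺/V²⁺ couple has the larger reduction potential, so it is the cathode: E°cell = −0.27 − (−0.75) = +0.48 V and n = 3.
Since E = E° − (0.0592/n)·log Q, log Q = n(E° − E)/0.0592 = −1.419.
Balancing electrons gives 3 V³⁺(aq) + Cr(s) → 3 V²⁺(aq) + Cr³⁺(aq); thus Q = ([V²⁺(aq)]^3·[Cr³⁺(aq)]) / [V³⁺(aq)]^3.
Substituting the known concentrations and solving, log [Cr³⁺(aq)] = −3.208 and [Cr³⁺(aq)] = 0.00062 M.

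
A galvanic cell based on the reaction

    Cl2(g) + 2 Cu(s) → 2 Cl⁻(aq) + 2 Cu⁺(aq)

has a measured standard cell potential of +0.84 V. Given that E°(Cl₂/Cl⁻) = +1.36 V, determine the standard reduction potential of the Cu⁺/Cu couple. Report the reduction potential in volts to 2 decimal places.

In the reaction as written the Cl₂/Cl⁻ couple is reduced (cathode) and Cu⁺/Cu is oxidized (anode), so E°cell = E°(Cl₂/Cl⁻) − E°(Cu⁺/Cu).
E°(Cu⁺/Cu) = E°(cathode) − E°cell = +1.36 − (+0.84) = +0.52 V.

+0.52 V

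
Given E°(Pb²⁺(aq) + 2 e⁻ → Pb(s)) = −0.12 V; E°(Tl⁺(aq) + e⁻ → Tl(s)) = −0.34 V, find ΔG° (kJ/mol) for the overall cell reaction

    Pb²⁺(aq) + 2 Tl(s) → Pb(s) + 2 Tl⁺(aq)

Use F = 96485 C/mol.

In the reaction as written Pb²⁺(aq) is reduced, so the Pb²⁺/Pb couple is the cathode and Tl⁺/Tl is the anode.
E°cell = −0.12 − (−0.34) = +0.22 V; balancing electrons gives n = 2.
ΔG° = −nFE°cell = −(2)(96485)(+0.22) J/mol = −42.5 kJ/mol.

−42.5 kJ/mol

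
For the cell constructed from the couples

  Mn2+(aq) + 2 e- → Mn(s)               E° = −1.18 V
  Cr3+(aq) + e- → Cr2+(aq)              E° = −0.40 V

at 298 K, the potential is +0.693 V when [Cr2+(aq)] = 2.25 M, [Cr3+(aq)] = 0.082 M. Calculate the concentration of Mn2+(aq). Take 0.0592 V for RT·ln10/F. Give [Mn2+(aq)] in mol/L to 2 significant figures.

Cr³⁺/Cr²⁺ is the cathode (higher E°); E°cell = −0.40 − (−1.18) = +0.78 V with n = 2.
From the Nernst equation, log Q = n(E° − E)/0.0592 = 2·(+0.78 − (+0.693))/0.0592 = 2.939.
For 2 Cr3+(aq) + Mn(s) → 2 Cr2+(aq) + Mn2+(aq), the reaction quotient is Q = ([Cr2+(aq)]^2·[Mn2+(aq)]) / [Cr3+(aq)]^2.
Substituting the known concentrations and solving, log [Mn2+(aq)] = 0.062 and [Mn2+(aq)] = 1.2 M.

1.2 M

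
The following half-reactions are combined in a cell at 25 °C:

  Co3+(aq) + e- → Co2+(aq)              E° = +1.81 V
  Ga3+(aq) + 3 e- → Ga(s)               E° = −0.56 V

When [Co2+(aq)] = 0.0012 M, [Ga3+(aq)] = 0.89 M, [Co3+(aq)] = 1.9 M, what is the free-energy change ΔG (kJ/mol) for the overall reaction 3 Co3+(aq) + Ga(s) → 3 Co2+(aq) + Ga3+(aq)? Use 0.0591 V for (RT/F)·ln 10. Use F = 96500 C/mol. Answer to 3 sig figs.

The standard cell potential is +1.81 − (−0.56) = +2.37 V, with n = 3 electrons in the balanced equation.
Q = ([Co2+(aq)]^3·[Ga3+(aq)]) / [Co3+(aq)]^3 = 2.24×10^−10, so log Q = −9.649 and E = +2.37 − (0.0591/3)(−9.649) = +2.5601 V.
ΔG = −nFE = −(3)(96500)(+2.5601) J/mol = −741 kJ/mol.

−741 kJ/mol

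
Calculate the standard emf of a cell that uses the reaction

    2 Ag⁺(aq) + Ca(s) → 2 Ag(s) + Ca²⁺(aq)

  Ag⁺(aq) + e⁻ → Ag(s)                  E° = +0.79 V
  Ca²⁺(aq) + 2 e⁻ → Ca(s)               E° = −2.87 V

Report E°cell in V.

In the reaction as written, Ag⁺(aq) is reduced (cathode) and Ca²⁺(aq) is produced by oxidation at the anode.
E°cell = E°(cathode) − E°(anode) = +0.79 − (−2.87) = +3.66 V.

+3.66 V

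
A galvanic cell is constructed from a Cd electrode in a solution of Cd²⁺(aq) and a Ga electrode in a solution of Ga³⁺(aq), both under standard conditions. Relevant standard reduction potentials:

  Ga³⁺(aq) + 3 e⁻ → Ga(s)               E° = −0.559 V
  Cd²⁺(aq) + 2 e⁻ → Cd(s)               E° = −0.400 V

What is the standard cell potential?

The Cd²⁺/Cd couple has the higher E°, so Cd ion is reduced (cathode) and Ga is oxidized (anode).
E°cell = E°(cathode) − E°(anode) = −0.400 − (−0.559) = +0.159 V.

+0.159 V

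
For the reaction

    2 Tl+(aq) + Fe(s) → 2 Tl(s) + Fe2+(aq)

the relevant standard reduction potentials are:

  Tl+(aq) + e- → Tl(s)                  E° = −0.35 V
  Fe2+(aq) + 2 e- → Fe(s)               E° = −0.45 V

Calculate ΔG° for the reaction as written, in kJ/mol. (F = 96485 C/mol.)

In the reaction as written Tl+(aq) is reduced, so the Tl⁺/Tl couple is the cathode and Fe²⁺/Fe is the anode.
E°cell = −0.35 − (−0.45) = +0.10 V; balancing electrons gives n = 2.
ΔG° = −nFE°cell = −(2)(96485)(+0.10) J/mol = −19.3 kJ/mol.

−19.3 kJ/mol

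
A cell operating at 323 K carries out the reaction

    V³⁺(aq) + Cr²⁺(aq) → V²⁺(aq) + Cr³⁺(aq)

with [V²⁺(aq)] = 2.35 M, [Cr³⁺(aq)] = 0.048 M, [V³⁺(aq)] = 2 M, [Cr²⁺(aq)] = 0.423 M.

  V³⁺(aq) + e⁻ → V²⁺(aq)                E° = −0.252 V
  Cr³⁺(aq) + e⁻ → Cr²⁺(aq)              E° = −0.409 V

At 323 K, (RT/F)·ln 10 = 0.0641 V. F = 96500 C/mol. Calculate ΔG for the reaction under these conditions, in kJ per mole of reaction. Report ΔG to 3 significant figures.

With V³⁺/V²⁺ reduced at the cathode, E°cell = −0.252 − (−0.409) = +0.157 V and n = 1.
Q = ([V²⁺(aq)]·[Cr³⁺(aq)]) / ([V³⁺(aq)]·[Cr²⁺(aq)]) = 0.133, so log Q = −0.875 and E = +0.157 − (0.0641/1)(−0.875) = +0.2131 V.
Then ΔG = −nFE = −1 × 96500 × +0.2131 J/mol = −20.6 kJ/mol.

−20.6 kJ/mol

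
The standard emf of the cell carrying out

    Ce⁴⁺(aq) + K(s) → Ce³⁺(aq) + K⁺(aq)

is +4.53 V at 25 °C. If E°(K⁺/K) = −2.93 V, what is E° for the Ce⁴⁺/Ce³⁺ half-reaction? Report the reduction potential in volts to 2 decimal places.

In the reaction as written the Ce⁴⁺/Ce³⁺ couple is reduced (cathode) and K⁺/K is oxidized (anode), so E°cell = E°(Ce⁴⁺/Ce³⁺) − E°(K⁺/K).
E°(Ce⁴⁺/Ce³⁺) = E°cell + E°(anode) = +4.53 + (−2.93) = +1.60 V.

+1.60 V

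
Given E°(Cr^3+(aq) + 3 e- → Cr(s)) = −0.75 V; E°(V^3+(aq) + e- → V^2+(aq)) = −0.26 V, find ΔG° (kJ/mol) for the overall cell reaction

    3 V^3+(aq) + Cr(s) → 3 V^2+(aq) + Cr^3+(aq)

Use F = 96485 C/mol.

In the reaction as written V^3+(aq) is reduced, so the V³⁺/V²⁺ couple is the cathode and Cr³⁺/Cr is the anode.
E°cell = −0.26 − (−0.75) = +0.49 V; balancing electrons gives n = 3.
ΔG° = −nFE°cell = −(3)(96485)(+0.49) J/mol = −142 kJ/mol.

−142 kJ/mol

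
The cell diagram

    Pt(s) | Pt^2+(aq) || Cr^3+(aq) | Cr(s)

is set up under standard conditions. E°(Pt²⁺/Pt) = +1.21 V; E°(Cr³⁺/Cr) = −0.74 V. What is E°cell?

By convention the left-hand electrode in cell notation is the anode (oxidation) and the right-hand electrode is the cathode (reduction).
E°cell = E°(right) − E°(left) = −0.74 − (+1.21) = −1.95 V.
The negative sign shows that, as written, the cell would require an external voltage to drive the reaction.

−1.95 V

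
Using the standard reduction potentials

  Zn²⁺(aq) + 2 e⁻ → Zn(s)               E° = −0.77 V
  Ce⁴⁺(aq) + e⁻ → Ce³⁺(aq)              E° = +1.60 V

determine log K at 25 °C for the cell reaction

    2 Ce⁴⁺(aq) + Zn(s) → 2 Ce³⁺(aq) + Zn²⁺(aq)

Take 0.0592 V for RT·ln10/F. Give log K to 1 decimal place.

log K = 80.1

The Ce⁴⁺/Ce³⁺ couple is reduced (cathode); E°cell = +1.60 − (−0.77) = +2.37 V with n = 2.
At equilibrium E = 0, so log K = nE°cell / 0.0592 = (2)(+2.37) / 0.0592 = 80.1.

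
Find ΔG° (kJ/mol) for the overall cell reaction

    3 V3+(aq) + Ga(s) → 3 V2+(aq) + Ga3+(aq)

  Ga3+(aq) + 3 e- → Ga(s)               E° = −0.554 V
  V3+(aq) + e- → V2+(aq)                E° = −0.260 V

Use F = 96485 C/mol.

−85.1 kJ/mol

In the reaction as written V3+(aq) is reduced, so the V³⁺/V²⁺ couple is the cathode and Ga³⁺/Ga is the anode.
E°cell = −0.260 − (−0.554) = +0.294 V; balancing electrons gives n = 3.
ΔG° = −nFE°cell = −(3)(96485)(+0.294) J/mol = −85.1 kJ/mol.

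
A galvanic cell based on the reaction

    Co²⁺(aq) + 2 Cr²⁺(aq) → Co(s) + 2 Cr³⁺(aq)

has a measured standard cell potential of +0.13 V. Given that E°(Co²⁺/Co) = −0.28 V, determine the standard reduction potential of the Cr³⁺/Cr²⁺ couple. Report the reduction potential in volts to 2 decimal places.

−0.41 V

In the reaction as written the Co²⁺/Co couple is reduced (cathode) and Cr³⁺/Cr²⁺ is oxidized (anode), so E°cell = E°(Co²⁺/Co) − E°(Cr³⁺/Cr²⁺).
E°(Cr³⁺/Cr²⁺) = E°(cathode) − E°cell = −0.28 − (+0.13) = −0.41 V.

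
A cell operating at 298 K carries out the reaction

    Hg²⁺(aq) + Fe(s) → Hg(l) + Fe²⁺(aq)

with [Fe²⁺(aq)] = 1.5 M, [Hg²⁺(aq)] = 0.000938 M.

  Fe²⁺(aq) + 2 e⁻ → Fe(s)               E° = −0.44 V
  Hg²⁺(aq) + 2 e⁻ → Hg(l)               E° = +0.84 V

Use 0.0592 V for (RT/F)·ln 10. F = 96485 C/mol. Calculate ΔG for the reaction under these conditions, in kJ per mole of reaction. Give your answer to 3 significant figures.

With Hg²⁺/Hg reduced at the cathode, E°cell = +0.84 − (−0.44) = +1.28 V and n = 2.
Here Q = [Fe²⁺(aq)] / [Hg²⁺(aq)] = 1.6×10^3 (log Q = 3.204), giving E = +1.28 − (0.0592/2)·(3.204) = +1.1852 V.
Then ΔG = −nFE = −2 × 96485 × +1.1852 J/mol = −229 kJ/mol.

−229 kJ/mol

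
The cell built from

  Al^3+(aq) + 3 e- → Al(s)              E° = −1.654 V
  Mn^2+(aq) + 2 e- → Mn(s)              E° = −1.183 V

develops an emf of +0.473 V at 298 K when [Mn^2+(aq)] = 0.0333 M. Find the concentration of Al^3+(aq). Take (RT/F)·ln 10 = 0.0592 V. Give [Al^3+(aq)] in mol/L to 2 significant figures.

Mn²⁺/Mn is the cathode (higher E°); E°cell = −1.183 − (−1.654) = +0.471 V with n = 6.
Since E = E° − (0.0592/n)·log Q, log Q = n(E° − E)/0.0592 = −0.203.
Balancing electrons gives 3 Mn^2+(aq) + 2 Al(s) → 3 Mn(s) + 2 Al^3+(aq); thus Q = [Al^3+(aq)]^2 / [Mn^2+(aq)]^3.
Substituting the known concentrations and solving, log [Al^3+(aq)] = −2.318 and [Al^3+(aq)] = 0.0048 M.

0.0048 M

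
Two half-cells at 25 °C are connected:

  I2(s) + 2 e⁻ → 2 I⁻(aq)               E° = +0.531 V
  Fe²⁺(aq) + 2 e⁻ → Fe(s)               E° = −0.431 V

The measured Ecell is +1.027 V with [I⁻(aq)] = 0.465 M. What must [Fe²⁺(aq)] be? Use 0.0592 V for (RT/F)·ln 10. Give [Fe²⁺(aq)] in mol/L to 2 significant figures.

0.029 M

I₂/I⁻ is the cathode (higher E°); E°cell = +0.531 − (−0.431) = +0.962 V with n = 2.
Rearranging E = E° − (0.0592/n)·log Q gives log Q = 2(+0.962 − (+1.027))/0.0592 = −2.196.
For I2(s) + Fe(s) → 2 I⁻(aq) + Fe²⁺(aq), the reaction quotient is Q = [I⁻(aq)]^2·[Fe²⁺(aq)].
Substituting the known concentrations and solving, log [Fe²⁺(aq)] = −1.531 and [Fe²⁺(aq)] = 0.029 M.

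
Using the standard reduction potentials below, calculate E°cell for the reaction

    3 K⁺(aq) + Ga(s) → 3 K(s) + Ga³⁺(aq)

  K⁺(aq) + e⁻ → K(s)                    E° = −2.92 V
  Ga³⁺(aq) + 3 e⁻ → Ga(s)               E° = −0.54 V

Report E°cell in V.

In the reaction as written, K⁺(aq) is reduced (cathode) and Ga³⁺(aq) is produced by oxidation at the anode.
E°cell = E°(cathode) − E°(anode) = −2.92 − (−0.54) = −2.38 V.

−2.38 V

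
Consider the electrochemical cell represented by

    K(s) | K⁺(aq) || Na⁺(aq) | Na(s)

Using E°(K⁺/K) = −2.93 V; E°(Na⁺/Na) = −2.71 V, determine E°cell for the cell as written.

+0.22 V

By convention the left-hand electrode in cell notation is the anode (oxidation) and the right-hand electrode is the cathode (reduction).
E°cell = E°(right) − E°(left) = −2.71 − (−2.93) = +0.22 V.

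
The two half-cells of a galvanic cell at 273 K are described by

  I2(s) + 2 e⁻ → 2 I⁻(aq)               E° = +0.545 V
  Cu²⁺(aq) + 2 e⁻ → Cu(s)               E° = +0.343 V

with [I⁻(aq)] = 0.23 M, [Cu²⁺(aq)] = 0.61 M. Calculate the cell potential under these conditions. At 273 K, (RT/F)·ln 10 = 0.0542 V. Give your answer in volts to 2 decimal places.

+0.24 V

Since E°(I₂/I⁻) > E°(Cu²⁺/Cu), I₂/I⁻ serves as the cathode.
E°cell = +0.545 − (+0.343) = +0.202 V, with n = 2 electrons transferred.
Balancing gives I2(s) + Cu(s) → 2 I⁻(aq) + Cu²⁺(aq); hence Q = [I⁻(aq)]^2·[Cu²⁺(aq)] = 0.0323 (log Q = −1.491).
By the Nernst equation, E = +0.202 − (0.0542/2)·(−1.491) = +0.24 V.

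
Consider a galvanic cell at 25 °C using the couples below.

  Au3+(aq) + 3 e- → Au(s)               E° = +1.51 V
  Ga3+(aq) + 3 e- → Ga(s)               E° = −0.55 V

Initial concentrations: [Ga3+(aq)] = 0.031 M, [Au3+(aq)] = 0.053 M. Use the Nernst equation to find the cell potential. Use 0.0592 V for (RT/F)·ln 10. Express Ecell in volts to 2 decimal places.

+2.06 V

The Au³⁺/Au couple has the more positive E°, so it is the cathode; Ga³⁺/Ga is the anode.
The standard potential is +1.51 − (−0.55) = +2.06 V and the balanced reaction transfers n = 3 electrons.
For the overall reaction Au3+(aq) + Ga(s) → Au(s) + Ga3+(aq), Q = [Ga3+(aq)] / [Au3+(aq)] = 0.585, giving log Q = −0.233.
Applying E = E° − (RT ln10/nF)·log Q gives +2.06 − (0.0592/3)(−0.233) = +2.06 V.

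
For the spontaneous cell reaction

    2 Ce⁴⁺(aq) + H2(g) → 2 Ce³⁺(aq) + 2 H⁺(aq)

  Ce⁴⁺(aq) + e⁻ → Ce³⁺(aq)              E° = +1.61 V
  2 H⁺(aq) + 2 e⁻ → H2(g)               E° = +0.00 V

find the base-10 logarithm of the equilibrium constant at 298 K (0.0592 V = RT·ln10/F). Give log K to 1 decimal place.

log K = 54.4

The Ce⁴⁺/Ce³⁺ couple is reduced (cathode); E°cell = +1.61 − (+0.00) = +1.61 V with n = 2.
At equilibrium E = 0, so log K = nE°cell / 0.0592 = (2)(+1.61) / 0.0592 = 54.4.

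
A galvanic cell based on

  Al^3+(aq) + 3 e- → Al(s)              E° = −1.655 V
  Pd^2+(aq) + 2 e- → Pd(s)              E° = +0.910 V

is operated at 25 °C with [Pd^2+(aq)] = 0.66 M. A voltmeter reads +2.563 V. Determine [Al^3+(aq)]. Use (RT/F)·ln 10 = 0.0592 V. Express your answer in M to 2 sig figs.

0.68 M

The Pd²⁺/Pd couple has the larger reduction potential, so it is the cathode: E°cell = +0.910 − (−1.655) = +2.565 V and n = 6.
From the Nernst equation, log Q = n(E° − E)/0.0592 = 6·(+2.565 − (+2.563))/0.0592 = 0.203.
The balanced reaction is 3 Pd^2+(aq) + 2 Al(s) → 3 Pd(s) + 2 Al^3+(aq), so Q = [Al^3+(aq)]^2 / [Pd^2+(aq)]^3.
Isolating [Al^3+(aq)] in Q = 10^{0.203} yields log [Al^3+(aq)] = −0.169, i.e. 0.68 M.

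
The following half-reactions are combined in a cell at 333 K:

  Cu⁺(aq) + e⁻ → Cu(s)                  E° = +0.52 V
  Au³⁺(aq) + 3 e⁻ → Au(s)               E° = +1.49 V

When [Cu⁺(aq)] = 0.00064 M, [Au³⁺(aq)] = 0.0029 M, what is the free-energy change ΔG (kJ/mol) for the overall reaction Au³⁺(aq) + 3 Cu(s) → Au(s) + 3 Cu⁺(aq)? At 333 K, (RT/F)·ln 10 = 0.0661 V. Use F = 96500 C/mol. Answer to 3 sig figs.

−326 kJ/mol

With Au³⁺/Au reduced at the cathode, E°cell = +1.49 − (+0.52) = +0.97 V and n = 3.
The reaction quotient is [Cu⁺(aq)]^3 / [Au³⁺(aq)] = 9.04×10^−8; by Nernst, E = +0.97 − (0.0661/3)(−7.044) = +1.1252 V.
Finally ΔG = −nFE = −(3)(96500 C/mol)(+1.1252 V) = −326 kJ/mol.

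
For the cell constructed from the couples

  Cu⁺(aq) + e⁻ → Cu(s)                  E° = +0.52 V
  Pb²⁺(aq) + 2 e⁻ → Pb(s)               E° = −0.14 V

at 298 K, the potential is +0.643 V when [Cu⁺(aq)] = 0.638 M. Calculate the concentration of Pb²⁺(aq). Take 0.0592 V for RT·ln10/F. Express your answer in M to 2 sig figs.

The Cu⁺/Cu couple has the larger reduction potential, so it is the cathode: E°cell = +0.52 − (−0.14) = +0.66 V and n = 2.
Since E = E° − (0.0592/n)·log Q, log Q = n(E° − E)/0.0592 = 0.574.
The balanced reaction is 2 Cu⁺(aq) + Pb(s) → 2 Cu(s) + Pb²⁺(aq), so Q = [Pb²⁺(aq)] / [Cu⁺(aq)]^2.
Substituting the known concentrations and solving, log [Pb²⁺(aq)] = 0.184 and [Pb²⁺(aq)] = 1.5 M.

1.5 M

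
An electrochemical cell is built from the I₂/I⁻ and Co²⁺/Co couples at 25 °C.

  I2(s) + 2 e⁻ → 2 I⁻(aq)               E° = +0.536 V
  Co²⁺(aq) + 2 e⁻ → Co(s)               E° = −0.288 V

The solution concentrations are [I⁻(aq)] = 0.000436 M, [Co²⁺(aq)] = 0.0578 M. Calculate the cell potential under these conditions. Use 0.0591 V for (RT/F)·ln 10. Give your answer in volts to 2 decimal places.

The I₂/I⁻ couple has the more positive E°, so it is the cathode; Co²⁺/Co is the anode.
The standard potential is +0.536 − (−0.288) = +0.824 V and the balanced reaction transfers n = 2 electrons.
For the overall reaction I2(s) + Co(s) → 2 I⁻(aq) + Co²⁺(aq), Q = [I⁻(aq)]^2·[Co²⁺(aq)] = 1.1×10^−8, giving log Q = −7.959.
Applying E = E° − (RT ln10/nF)·log Q gives +0.824 − (0.0591/2)(−7.959) = +1.06 V.

+1.06 V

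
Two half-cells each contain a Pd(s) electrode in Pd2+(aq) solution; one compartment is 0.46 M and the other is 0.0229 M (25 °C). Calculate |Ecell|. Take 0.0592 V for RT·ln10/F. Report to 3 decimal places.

For a concentration cell E°cell = 0, since both electrodes use the same couple.
The compartment with the higher Pd2+(aq) concentration (0.46 M) acts as the cathode; ions are reduced there and produced at the dilute (0.0229 M) anode.
With n = 2, Ecell = −(0.0592/2)·log([dilute]/[conc]) = −(0.0592/2)·log(0.0229/0.46) = +0.039 V.

0.039 V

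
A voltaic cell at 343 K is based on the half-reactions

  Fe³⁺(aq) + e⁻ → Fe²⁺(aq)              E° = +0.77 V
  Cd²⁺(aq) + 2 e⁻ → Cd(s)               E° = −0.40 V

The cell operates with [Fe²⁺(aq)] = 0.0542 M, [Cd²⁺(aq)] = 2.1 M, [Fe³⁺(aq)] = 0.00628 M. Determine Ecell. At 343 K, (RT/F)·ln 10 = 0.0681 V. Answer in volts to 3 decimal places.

Fe³⁺/Fe²⁺ is reduced (cathode, E° = +0.77 V) and Cd²⁺/Cd is oxidized (anode).
E°cell = E°cat − E°an = +0.77 − (−0.40) = +1.17 V; n = 2.
Balancing gives 2 Fe³⁺(aq) + Cd(s) → 2 Fe²⁺(aq) + Cd²⁺(aq); hence Q = ([Fe²⁺(aq)]^2·[Cd²⁺(aq)]) / [Fe³⁺(aq)]^2 = 156 (log Q = 2.194).
By the Nernst equation, E = +1.17 − (0.0681/2)·(2.194) = +1.095 V.

+1.095 V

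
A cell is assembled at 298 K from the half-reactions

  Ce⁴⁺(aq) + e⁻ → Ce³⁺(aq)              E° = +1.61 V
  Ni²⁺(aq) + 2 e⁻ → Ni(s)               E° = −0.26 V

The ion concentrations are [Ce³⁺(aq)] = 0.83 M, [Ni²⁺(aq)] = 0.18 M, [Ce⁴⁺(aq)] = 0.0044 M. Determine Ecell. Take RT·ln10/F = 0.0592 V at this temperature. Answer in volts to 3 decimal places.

+1.757 V

The Ce⁴⁺/Ce³⁺ couple has the more positive E°, so it is the cathode; Ni²⁺/Ni is the anode.
The standard potential is +1.61 − (−0.26) = +1.87 V and the balanced reaction transfers n = 2 electrons.
Balancing gives 2 Ce⁴⁺(aq) + Ni(s) → 2 Ce³⁺(aq) + Ni²⁺(aq); hence Q = ([Ce³⁺(aq)]^2·[Ni²⁺(aq)]) / [Ce⁴⁺(aq)]^2 = 6.41×10^3 (log Q = 3.807).
By the Nernst equation, E = +1.87 − (0.0592/2)·(3.807) = +1.757 V.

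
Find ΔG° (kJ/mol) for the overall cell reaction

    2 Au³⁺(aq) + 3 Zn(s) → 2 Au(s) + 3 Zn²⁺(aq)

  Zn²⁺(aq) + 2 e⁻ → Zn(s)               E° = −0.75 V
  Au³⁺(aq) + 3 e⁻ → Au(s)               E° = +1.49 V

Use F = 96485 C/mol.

−1297 kJ/mol

In the reaction as written Au³⁺(aq) is reduced, so the Au³⁺/Au couple is the cathode and Zn²⁺/Zn is the anode.
E°cell = +1.49 − (−0.75) = +2.24 V; balancing electrons gives n = 6.
ΔG° = −nFE°cell = −(6)(96485)(+2.24) J/mol = −1297 kJ/mol.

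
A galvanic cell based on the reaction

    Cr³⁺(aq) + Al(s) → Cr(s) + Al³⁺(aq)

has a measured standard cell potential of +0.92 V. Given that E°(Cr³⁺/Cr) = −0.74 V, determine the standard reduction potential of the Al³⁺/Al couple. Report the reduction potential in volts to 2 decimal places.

In the reaction as written the Cr³⁺/Cr couple is reduced (cathode) and Al³⁺/Al is oxidized (anode), so E°cell = E°(Cr³⁺/Cr) − E°(Al³⁺/Al).
E°(Al³⁺/Al) = E°(cathode) − E°cell = −0.74 − (+0.92) = −1.66 V.

−1.66 V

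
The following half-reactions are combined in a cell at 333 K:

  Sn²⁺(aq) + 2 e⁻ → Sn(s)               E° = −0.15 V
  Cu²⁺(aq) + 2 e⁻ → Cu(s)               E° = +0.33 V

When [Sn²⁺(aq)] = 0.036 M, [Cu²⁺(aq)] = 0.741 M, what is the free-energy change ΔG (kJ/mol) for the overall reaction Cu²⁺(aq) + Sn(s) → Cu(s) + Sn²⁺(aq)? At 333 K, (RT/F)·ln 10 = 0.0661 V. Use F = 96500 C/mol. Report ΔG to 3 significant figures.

With Cu²⁺/Cu reduced at the cathode, E°cell = +0.33 − (−0.15) = +0.48 V and n = 2.
Q = [Sn²⁺(aq)] / [Cu²⁺(aq)] = 0.0486, so log Q = −1.314 and E = +0.48 − (0.0661/2)(−1.314) = +0.5234 V.
Then ΔG = −nFE = −2 × 96500 × +0.5234 J/mol = −101 kJ/mol.

−101 kJ/mol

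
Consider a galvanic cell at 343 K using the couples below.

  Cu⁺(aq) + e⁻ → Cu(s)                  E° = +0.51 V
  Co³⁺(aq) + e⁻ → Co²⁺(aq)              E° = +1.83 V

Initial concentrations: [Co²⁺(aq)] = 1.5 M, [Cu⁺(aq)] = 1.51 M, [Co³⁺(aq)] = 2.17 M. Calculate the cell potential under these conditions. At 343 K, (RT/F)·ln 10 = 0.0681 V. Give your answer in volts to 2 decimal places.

Since E°(Co³⁺/Co²⁺) > E°(Cu⁺/Cu), Co³⁺/Co²⁺ serves as the cathode.
E°cell = E°cat − E°an = +1.83 − (+0.51) = +1.32 V; n = 1.
Balancing gives Co³⁺(aq) + Cu(s) → Co²⁺(aq) + Cu⁺(aq); hence Q = ([Co²⁺(aq)]·[Cu⁺(aq)]) / [Co³⁺(aq)] = 1.04 (log Q = 0.019).
E = E° − (0.0681/n)·log Q = +1.32 − (0.0681/1)(0.019) = +1.32 V.

+1.32 V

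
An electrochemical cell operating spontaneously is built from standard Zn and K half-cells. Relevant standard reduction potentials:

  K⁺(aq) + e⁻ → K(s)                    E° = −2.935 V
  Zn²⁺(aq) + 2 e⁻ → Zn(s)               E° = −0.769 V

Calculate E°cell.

+2.166 V

Of the two couples in this cell, the one with the more positive reduction potential is reduced at the cathode: here that is Zn²⁺/Zn (−0.769 V); K⁺/K (−2.935 V) is the anode.
E°cell = E°(cathode) − E°(anode) = −0.769 − (−2.935) = +2.166 V.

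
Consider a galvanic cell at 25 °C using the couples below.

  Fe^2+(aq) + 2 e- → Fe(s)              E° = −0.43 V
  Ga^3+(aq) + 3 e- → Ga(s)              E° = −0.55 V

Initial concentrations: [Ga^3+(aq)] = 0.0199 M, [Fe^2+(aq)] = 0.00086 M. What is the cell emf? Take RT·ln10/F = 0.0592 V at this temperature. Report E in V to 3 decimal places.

+0.063 V

Since E°(Fe²⁺/Fe) > E°(Ga³⁺/Ga), Fe²⁺/Fe serves as the cathode.
The standard potential is −0.43 − (−0.55) = +0.12 V and the balanced reaction transfers n = 6 electrons.
Balancing gives 3 Fe^2+(aq) + 2 Ga(s) → 3 Fe(s) + 2 Ga^3+(aq); hence Q = [Ga^3+(aq)]^2 / [Fe^2+(aq)]^3 = 6.23×10^5 (log Q = 5.794).
Applying E = E° − (RT ln10/nF)·log Q gives +0.12 − (0.0592/6)(5.794) = +0.063 V.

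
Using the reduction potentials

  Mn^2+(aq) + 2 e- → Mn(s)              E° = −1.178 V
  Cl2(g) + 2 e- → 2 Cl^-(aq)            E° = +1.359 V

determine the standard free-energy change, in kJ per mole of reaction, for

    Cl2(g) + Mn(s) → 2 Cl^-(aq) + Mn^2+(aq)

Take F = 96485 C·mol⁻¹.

−490 kJ/mol

In the reaction as written Cl2(g) is reduced, so the Cl₂/Cl⁻ couple is the cathode and Mn²⁺/Mn is the anode.
E°cell = +1.359 − (−1.178) = +2.537 V; balancing electrons gives n = 2.
ΔG° = −nFE°cell = −(2)(96485)(+2.537) J/mol = −490 kJ/mol.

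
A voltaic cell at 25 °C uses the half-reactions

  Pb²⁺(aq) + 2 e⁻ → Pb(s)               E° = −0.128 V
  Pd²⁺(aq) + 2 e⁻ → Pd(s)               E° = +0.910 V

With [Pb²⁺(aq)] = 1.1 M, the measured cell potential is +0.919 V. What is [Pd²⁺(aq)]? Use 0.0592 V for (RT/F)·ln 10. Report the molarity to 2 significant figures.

0.00010 M

With Pd²⁺/Pd at the cathode and Pb²⁺/Pb at the anode, E°cell = +0.910 − (−0.128) = +1.038 V (n = 2).
Since E = E° − (0.0592/n)·log Q, log Q = n(E° − E)/0.0592 = 4.020.
Balancing electrons gives Pd²⁺(aq) + Pb(s) → Pd(s) + Pb²⁺(aq); thus Q = [Pb²⁺(aq)] / [Pd²⁺(aq)].
Isolating [Pd²⁺(aq)] in Q = 10^{4.020} yields log [Pd²⁺(aq)] = −3.979, i.e. 0.00010 M.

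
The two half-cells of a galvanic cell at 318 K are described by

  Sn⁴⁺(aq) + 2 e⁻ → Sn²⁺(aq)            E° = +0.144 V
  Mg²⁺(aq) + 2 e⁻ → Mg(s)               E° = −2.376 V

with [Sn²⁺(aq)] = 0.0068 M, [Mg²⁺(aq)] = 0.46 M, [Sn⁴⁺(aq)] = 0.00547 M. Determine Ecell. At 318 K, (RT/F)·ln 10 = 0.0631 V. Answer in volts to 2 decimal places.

The Sn⁴⁺/Sn²⁺ couple has the more positive E°, so it is the cathode; Mg²⁺/Mg is the anode.
E°cell = E°cat − E°an = +0.144 − (−2.376) = +2.520 V; n = 2.
Balancing gives Sn⁴⁺(aq) + Mg(s) → Sn²⁺(aq) + Mg²⁺(aq); hence Q = ([Sn²⁺(aq)]·[Mg²⁺(aq)]) / [Sn⁴⁺(aq)] = 0.572 (log Q = −0.243).
Applying E = E° − (RT ln10/nF)·log Q gives +2.520 − (0.0631/2)(−0.243) = +2.53 V.

+2.53 V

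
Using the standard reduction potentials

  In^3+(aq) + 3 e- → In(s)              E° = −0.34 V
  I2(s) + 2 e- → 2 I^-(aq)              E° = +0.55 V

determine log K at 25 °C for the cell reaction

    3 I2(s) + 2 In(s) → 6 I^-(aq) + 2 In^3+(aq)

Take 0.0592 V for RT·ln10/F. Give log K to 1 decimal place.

The I₂/I⁻ couple is reduced (cathode); E°cell = +0.55 − (−0.34) = +0.89 V with n = 6.
At equilibrium E = 0, so log K = nE°cell / 0.0592 = (6)(+0.89) / 0.0592 = 90.2.

log K = 90.2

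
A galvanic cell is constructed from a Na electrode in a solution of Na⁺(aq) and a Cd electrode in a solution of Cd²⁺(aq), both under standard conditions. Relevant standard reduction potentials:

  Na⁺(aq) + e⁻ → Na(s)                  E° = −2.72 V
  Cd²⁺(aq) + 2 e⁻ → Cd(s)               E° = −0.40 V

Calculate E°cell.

The Cd²⁺/Cd couple has the higher E°, so Cd ion is reduced (cathode) and Na is oxidized (anode).
E°cell = E°(cathode) − E°(anode) = −0.40 − (−2.72) = +2.32 V.

+2.32 V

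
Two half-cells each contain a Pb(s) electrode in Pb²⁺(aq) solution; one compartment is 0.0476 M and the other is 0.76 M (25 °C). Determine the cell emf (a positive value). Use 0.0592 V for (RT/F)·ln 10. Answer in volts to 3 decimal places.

For a concentration cell E°cell = 0, since both electrodes use the same couple.
The compartment with the higher Pb²⁺(aq) concentration (0.76 M) acts as the cathode; ions are reduced there and produced at the dilute (0.0476 M) anode.
With n = 2, Ecell = −(0.0592/2)·log([dilute]/[conc]) = −(0.0592/2)·log(0.0476/0.76) = +0.036 V.

0.036 V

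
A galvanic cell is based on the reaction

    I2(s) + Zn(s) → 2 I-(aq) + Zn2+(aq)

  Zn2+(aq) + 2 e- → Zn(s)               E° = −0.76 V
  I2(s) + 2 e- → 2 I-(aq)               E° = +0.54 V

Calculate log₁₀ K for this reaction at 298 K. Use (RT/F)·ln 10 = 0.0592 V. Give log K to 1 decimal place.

log K = 43.9

The I₂/I⁻ couple is reduced (cathode); E°cell = +0.54 − (−0.76) = +1.30 V with n = 2.
At equilibrium E = 0, so log K = nE°cell / 0.0592 = (2)(+1.30) / 0.0592 = 43.9.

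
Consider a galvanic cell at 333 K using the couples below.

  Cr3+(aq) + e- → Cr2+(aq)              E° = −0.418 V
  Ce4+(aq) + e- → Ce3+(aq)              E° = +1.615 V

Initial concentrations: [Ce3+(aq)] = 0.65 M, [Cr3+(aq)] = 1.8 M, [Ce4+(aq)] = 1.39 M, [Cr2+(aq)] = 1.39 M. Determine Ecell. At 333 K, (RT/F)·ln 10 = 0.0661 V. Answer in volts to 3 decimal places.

+2.047 V

Ce⁴⁺/Ce³⁺ is reduced (cathode, E° = +1.615 V) and Cr³⁺/Cr²⁺ is oxidized (anode).
E°cell = +1.615 − (−0.418) = +2.033 V, with n = 1 electron transferred.
For the overall reaction Ce4+(aq) + Cr2+(aq) → Ce3+(aq) + Cr3+(aq), Q = ([Ce3+(aq)]·[Cr3+(aq)]) / ([Ce4+(aq)]·[Cr2+(aq)]) = 0.606, giving log Q = −0.218.
Applying E = E° − (RT ln10/nF)·log Q gives +2.033 − (0.0661/1)(−0.218) = +2.047 V.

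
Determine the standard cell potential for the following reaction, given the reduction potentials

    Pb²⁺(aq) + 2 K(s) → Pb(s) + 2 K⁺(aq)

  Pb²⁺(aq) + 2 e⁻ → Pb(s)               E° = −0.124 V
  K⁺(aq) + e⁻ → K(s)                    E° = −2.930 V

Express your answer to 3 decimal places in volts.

In the reaction as written, Pb²⁺(aq) is reduced (cathode) and K⁺(aq) is produced by oxidation at the anode.
E°cell = E°(cathode) − E°(anode) = −0.124 − (−2.930) = +2.806 V.

+2.806 V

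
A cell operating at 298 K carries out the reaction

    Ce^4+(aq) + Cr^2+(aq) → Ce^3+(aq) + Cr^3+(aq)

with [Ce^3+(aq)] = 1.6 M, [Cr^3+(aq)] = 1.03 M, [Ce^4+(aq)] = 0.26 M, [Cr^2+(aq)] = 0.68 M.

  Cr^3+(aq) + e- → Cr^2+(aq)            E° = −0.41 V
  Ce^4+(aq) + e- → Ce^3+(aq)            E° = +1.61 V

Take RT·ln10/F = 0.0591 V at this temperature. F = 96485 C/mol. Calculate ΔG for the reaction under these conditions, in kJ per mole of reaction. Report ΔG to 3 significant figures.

−189 kJ/mol

With Ce⁴⁺/Ce³⁺ reduced at the cathode, E°cell = +1.61 − (−0.41) = +2.02 V and n = 1.
Q = ([Ce^3+(aq)]·[Cr^3+(aq)]) / ([Ce^4+(aq)]·[Cr^2+(aq)]) = 9.32, so log Q = 0.969 and E = +2.02 − (0.0591/1)(0.969) = +1.9627 V.
Then ΔG = −nFE = −1 × 96485 × +1.9627 J/mol = −189 kJ/mol.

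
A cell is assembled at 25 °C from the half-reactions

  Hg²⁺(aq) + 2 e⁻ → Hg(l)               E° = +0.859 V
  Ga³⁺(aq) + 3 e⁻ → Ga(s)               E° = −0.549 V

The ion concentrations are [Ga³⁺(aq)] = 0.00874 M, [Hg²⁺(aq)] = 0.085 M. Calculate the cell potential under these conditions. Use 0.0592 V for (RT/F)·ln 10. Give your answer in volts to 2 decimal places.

Since E°(Hg²⁺/Hg) > E°(Ga³⁺/Ga), Hg²⁺/Hg serves as the cathode.
E°cell = E°cat − E°an = +0.859 − (−0.549) = +1.408 V; n = 6.
The balanced reaction is 3 Hg²⁺(aq) + 2 Ga(s) → 3 Hg(l) + 2 Ga³⁺(aq), so Q = [Ga³⁺(aq)]^2 / [Hg²⁺(aq)]^3 = 0.124 and log Q = −0.905.
Applying E = E° − (RT ln10/nF)·log Q gives +1.408 − (0.0592/6)(−0.905) = +1.42 V.

+1.42 V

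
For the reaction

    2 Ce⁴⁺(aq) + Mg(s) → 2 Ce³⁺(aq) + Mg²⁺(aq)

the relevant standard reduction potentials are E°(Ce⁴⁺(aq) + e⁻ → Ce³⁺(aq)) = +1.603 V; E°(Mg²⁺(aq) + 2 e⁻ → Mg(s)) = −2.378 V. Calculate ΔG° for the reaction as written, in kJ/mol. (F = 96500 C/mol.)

In the reaction as written Ce⁴⁺(aq) is reduced, so the Ce⁴⁺/Ce³⁺ couple is the cathode and Mg²⁺/Mg is the anode.
E°cell = +1.603 − (−2.378) = +3.981 V; balancing electrons gives n = 2.
ΔG° = −nFE°cell = −(2)(96500)(+3.981) J/mol = −768 kJ/mol.

−768 kJ/mol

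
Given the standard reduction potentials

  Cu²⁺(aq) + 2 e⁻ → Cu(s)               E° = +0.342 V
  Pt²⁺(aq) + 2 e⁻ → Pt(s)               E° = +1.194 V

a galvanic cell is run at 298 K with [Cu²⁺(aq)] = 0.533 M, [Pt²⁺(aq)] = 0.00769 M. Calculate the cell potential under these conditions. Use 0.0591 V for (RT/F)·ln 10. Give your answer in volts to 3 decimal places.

+0.798 V

Pt²⁺/Pt is reduced (cathode, E° = +1.194 V) and Cu²⁺/Cu is oxidized (anode).
E°cell = E°cat − E°an = +1.194 − (+0.342) = +0.852 V; n = 2.
Balancing gives Pt²⁺(aq) + Cu(s) → Pt(s) + Cu²⁺(aq); hence Q = [Cu²⁺(aq)] / [Pt²⁺(aq)] = 69.3 (log Q = 1.841).
By the Nernst equation, E = +0.852 − (0.0591/2)·(1.841) = +0.798 V.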